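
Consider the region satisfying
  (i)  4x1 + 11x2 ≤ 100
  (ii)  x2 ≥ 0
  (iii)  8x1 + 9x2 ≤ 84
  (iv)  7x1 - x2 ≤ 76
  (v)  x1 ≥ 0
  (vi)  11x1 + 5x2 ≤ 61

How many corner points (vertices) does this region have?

Intersecting each pair of boundary lines and keeping only the points that satisfy every inequality leaves:
  (6/13, 116/13)
  (0, 100/11)
  (0, 0)
  (61/11, 0)
  (129/59, 436/59)

5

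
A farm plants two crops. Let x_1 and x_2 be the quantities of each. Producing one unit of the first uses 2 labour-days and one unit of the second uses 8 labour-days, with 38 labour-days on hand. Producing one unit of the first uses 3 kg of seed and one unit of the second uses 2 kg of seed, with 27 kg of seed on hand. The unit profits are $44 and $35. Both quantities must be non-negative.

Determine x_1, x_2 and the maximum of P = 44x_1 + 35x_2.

Corner points and P = 44x_1 + 35x_2:
  (0, 0) → P = 0
  (0, 19/4) → P = 665/4
  (9, 0) → P = 396
  (7, 3) → P = 413

The binding constraints are 2x_1 + 8x_2 = 38 and 3x_1 + 2x_2 = 27.
Solving simultaneously gives x_1 = 7, x_2 = 3.

x_1 = 7, x_2 = 3, maximum P = 413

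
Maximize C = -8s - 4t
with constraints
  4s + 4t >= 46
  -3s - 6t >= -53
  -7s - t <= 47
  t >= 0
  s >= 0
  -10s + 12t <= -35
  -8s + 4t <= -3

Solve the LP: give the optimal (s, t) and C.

Vertices and C = -8s - 4t:
  (23/2, 0) → C = -92
  (173/22, 40/11) → C = -852/11
  (53/3, 0) → C = -424/3
  (141/16, 425/96) → C = -2117/24

The binding constraints are 4s + 4t = 46 and -10s + 12t = -35.
Solving simultaneously gives s = 173/22, t = 40/11.

s = 173/22, t = 40/11, maximum C = -852/11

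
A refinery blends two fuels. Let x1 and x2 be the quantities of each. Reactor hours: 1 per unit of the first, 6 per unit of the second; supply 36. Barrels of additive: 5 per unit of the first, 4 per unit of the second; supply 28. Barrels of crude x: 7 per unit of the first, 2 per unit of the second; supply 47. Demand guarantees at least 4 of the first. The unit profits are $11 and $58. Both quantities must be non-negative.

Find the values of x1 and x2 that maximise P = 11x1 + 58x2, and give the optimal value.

x1 = 4, x2 = 2, maximum P = 160

Corner points and P = 11x1 + 58x2:
  (28/5, 0) → P = 308/5
  (4, 0) → P = 44
  (4, 2) → P = 160

The optimum lies where 5x1 + 4x2 = 28 and x1 = 4.
Solving simultaneously gives x1 = 4, x2 = 2.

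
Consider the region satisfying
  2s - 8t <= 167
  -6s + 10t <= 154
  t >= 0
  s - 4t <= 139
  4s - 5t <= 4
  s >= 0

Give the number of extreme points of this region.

Intersecting each pair of boundary lines and keeping only the points that satisfy every inequality leaves:
  (81, 64)
  (0, 77/5)
  (1, 0)
  (0, 0)

4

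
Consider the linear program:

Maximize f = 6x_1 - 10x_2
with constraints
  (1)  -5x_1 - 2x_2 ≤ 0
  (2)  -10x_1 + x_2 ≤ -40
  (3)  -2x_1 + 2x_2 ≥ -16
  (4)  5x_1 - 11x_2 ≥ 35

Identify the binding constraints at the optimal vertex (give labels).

(2) and (3)

Vertices and f = 6x_1 - 10x_2:
  (32/9, -40/9) → f = 592/9
  (27/7, -10/7) → f = 262/7
  (53/6, 5/6) → f = 134/3

The maximum is at (32/9, -40/9). Substituting into each constraint, equality holds for (2) and (3); the remaining constraints have slack.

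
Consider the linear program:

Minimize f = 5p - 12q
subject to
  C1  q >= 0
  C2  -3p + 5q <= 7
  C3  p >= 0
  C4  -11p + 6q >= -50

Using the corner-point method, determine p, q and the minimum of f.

The binding constraints are -3p + 5q = 7 and -11p + 6q = -50.
Solving simultaneously gives p = 292/37, q = 227/37.

p = 292/37, q = 227/37, minimum f = -1264/37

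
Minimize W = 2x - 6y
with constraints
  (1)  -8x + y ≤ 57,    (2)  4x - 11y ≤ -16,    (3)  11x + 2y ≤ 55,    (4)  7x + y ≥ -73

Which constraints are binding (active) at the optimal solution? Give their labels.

(1) and (3)

Feasible corners and W = 2x - 6y:
  (-611/84, -25/21) → W = -311/42
  (-59/27, 1067/27) → W = -6520/27
  (191/43, 132/43) → W = -410/43

The minimum is at (-59/27, 1067/27). Substituting into each constraint, equality holds for (1) and (3); the remaining constraints have slack.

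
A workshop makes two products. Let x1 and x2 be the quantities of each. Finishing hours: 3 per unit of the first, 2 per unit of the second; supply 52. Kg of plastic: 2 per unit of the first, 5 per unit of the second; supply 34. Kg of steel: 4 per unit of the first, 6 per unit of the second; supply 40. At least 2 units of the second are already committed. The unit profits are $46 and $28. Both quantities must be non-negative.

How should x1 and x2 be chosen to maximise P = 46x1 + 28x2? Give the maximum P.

Vertices and P = 46x1 + 28x2:
  (0, 20/3) → P = 560/3
  (0, 2) → P = 56
  (7, 2) → P = 378

At the optimal vertex, 4x1 + 6x2 = 40 and x2 = 2.
Solving simultaneously gives x1 = 7, x2 = 2.

x1 = 7, x2 = 2, maximum P = 378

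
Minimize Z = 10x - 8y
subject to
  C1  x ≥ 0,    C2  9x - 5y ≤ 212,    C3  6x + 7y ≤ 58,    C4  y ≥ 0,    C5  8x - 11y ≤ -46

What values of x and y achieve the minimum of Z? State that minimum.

x = 0, y = 58/7, minimum Z = -464/7

The optimum lies where x = 0 and 6x + 7y = 58.
Solving simultaneously gives x = 0, y = 58/7.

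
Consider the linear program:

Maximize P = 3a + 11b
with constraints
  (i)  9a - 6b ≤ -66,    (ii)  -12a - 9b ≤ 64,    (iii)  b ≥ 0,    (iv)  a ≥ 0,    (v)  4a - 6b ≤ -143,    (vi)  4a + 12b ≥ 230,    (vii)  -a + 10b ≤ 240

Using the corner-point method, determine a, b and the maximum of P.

Corner points and P = 3a + 11b:
  (0, 143/6) → P = 1573/6
  (0, 24) → P = 264
  (5/17, 817/34) → P = 9017/34

The binding constraints are 4a - 6b = -143 and -a + 10b = 240.
Solving simultaneously gives a = 5/17, b = 817/34.

a = 5/17, b = 817/34, maximum P = 9017/34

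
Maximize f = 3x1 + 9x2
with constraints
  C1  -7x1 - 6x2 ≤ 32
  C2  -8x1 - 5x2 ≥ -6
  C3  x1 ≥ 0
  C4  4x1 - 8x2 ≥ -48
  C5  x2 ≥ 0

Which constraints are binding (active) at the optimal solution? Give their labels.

C2 and C3

Extreme points and f = 3x1 + 9x2:
  (0, 6/5) → f = 54/5
  (3/4, 0) → f = 9/4
  (0, 0) → f = 0

The maximum is at (0, 6/5). Substituting into each constraint, equality holds for C2 and C3; the remaining constraints have slack.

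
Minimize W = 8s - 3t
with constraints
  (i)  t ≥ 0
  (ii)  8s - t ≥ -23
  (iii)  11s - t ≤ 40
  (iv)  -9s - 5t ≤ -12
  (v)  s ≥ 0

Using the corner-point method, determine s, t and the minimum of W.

s = 21, t = 191, minimum W = -405

Vertices and W = 8s - 3t:
  (40/11, 0) → W = 320/11
  (4/3, 0) → W = 32/3
  (21, 191) → W = -405
  (0, 23) → W = -69
  (0, 12/5) → W = -36/5

At the optimal vertex, 8s - t = -23 and 11s - t = 40.
Solving simultaneously gives s = 21, t = 191.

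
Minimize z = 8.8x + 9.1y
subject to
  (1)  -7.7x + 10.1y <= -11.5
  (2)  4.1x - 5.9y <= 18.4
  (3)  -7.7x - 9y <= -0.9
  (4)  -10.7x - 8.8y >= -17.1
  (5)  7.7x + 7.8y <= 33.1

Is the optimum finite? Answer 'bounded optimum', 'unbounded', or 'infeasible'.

Extreme points and z = 8.8x + 9.1y:
  (11259/14707, -106/191) → z = 2255/1337
  (27391/17583, 862/17583) → z = 248885/17583
  (17091/8233, -13799/8233) → z = 248299/82330
  (26281/9921, -12677/9921) → z = 1159121/99210
The feasible region has finitely many vertices and no improving ray; the minimum is 2255/1337 at (11259/14707, -106/191).

bounded optimum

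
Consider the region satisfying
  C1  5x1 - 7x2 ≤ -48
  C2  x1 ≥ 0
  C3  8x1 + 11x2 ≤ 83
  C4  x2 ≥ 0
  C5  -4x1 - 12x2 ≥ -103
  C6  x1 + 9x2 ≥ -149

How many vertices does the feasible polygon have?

3

Intersecting each pair of boundary lines and keeping only the points that satisfy every inequality leaves:
  (0, 48/7)
  (53/111, 799/111)
  (0, 83/11)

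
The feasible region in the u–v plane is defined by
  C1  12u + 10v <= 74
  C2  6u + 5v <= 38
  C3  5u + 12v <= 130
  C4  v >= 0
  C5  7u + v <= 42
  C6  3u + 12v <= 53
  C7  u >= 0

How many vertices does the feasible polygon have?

Of the 20 pairwise boundary intersections, those satisfying every inequality are:
  (173/29, 7/29)
  (179/57, 69/19)
  (6, 0)
  (0, 0)
  (0, 53/12)

5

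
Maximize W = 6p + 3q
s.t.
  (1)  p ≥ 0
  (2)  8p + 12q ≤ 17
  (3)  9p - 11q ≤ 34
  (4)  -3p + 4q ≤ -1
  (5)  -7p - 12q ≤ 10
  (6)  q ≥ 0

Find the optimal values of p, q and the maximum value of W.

p = 17/8, q = 0, maximum W = 51/4

Corner points and W = 6p + 3q:
  (20/17, 43/68) → W = 609/68
  (17/8, 0) → W = 51/4
  (1/3, 0) → W = 2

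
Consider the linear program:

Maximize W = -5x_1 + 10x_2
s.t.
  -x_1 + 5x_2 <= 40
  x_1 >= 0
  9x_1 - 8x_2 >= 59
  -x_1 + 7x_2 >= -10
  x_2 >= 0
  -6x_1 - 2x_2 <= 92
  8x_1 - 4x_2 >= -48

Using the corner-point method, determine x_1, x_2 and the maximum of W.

x_1 = 615/37, x_2 = 419/37, maximum W = 1115/37

The feasible region is unbounded (it extends along (7, 1), (5, 1)), but W strictly decreases along every unbounded feasible direction, so there is no improving ray and the maximum is attained at a vertex.

The binding constraints are -x_1 + 5x_2 = 40 and 9x_1 - 8x_2 = 59.
Solving simultaneously gives x_1 = 615/37, x_2 = 419/37.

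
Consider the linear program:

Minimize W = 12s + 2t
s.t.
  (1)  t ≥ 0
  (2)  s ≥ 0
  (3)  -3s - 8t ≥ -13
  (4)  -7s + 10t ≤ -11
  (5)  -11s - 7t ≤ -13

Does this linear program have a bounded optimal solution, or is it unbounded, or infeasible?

Corner points and W = 12s + 2t:
  (13/3, 0) → W = 52
  (11/7, 0) → W = 132/7
  (109/43, 29/43) → W = 1366/43
The feasible region has finitely many vertices and no improving ray; the minimum is 132/7 at (11/7, 0).

bounded optimum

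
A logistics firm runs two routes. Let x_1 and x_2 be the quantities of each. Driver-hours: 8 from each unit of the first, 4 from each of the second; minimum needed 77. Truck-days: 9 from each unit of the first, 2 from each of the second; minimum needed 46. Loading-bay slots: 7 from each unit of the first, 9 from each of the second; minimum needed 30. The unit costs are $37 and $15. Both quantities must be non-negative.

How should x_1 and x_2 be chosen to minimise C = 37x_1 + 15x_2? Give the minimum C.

x_1 = 3/2, x_2 = 65/4, minimum C = 1197/4

Feasible corners and C = 37x_1 + 15x_2:
  (0, 23) → C = 345
  (77/8, 0) → C = 2849/8
  (3/2, 65/4) → C = 1197/4
The feasible region is unbounded (it extends along (0, 1), (1, 0)), but C strictly increases along every unbounded feasible direction, so there is no improving ray and the minimum is attained at a vertex.

At the optimal vertex, 8x_1 + 4x_2 = 77 and 9x_1 + 2x_2 = 46.
Solving simultaneously gives x_1 = 3/2, x_2 = 65/4.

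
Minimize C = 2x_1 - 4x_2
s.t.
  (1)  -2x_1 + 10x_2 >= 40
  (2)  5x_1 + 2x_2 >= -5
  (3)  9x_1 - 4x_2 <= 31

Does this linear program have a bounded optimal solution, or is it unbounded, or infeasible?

From the feasible point (-65/27, 95/27), moving in the direction (4, 9) keeps every constraint satisfied while C decreases without bound.

unbounded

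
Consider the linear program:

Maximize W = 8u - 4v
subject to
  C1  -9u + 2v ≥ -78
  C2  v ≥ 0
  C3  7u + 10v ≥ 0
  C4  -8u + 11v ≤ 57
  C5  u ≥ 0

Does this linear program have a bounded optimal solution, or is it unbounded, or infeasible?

bounded optimum

Vertices and W = 8u - 4v:
  (26/3, 0) → W = 208/3
  (972/83, 1137/83) → W = 3228/83
  (0, 0) → W = 0
  (0, 57/11) → W = -228/11
The feasible region has finitely many vertices and no improving ray; the maximum is 208/3 at (26/3, 0).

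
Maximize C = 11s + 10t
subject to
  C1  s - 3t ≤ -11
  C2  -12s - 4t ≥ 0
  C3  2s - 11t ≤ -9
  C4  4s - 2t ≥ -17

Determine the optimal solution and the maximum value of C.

Corner points and C = 11s + 10t:
  (-11/10, 33/10) → C = 209/10
  (-29/10, 27/10) → C = -49/10
  (-17/10, 51/10) → C = 323/10

At the optimal vertex, -12s - 4t = 0 and 4s - 2t = -17.
Solving simultaneously gives s = -17/10, t = 51/10.

s = -17/10, t = 51/10, maximum C = 323/10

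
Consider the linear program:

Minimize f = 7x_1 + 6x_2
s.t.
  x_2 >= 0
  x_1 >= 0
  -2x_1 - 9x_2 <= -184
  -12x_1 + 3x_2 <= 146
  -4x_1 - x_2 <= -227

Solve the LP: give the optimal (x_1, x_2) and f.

Vertices and f = 7x_1 + 6x_2:
  (92, 0) → f = 644
  (1859/34, 141/17) → f = 865/2
  (535/24, 827/6) → f = 23593/24
The feasible region is unbounded (it extends along (1, 0), (1, 4)), but f strictly increases along every unbounded feasible direction, so there is no improving ray and the minimum is attained at a vertex.

At the optimal vertex, -2x_1 - 9x_2 = -184 and -4x_1 - x_2 = -227.
Solving simultaneously gives x_1 = 1859/34, x_2 = 141/17.

x_1 = 1859/34, x_2 = 141/17, minimum f = 865/2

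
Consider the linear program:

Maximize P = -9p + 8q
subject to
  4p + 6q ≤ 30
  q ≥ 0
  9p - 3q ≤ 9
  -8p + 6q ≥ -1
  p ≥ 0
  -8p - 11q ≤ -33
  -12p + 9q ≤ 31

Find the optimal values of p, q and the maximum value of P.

Corner points and P = -9p + 8q:
  (24/11, 39/11) → P = 96/11
  (7/9, 121/27) → P = 779/27
  (17/10, 21/10) → P = 3/2
  (209/136, 32/17) → P = 167/136
  (0, 3) → P = 24
  (0, 31/9) → P = 248/9

p = 7/9, q = 121/27, maximum P = 779/27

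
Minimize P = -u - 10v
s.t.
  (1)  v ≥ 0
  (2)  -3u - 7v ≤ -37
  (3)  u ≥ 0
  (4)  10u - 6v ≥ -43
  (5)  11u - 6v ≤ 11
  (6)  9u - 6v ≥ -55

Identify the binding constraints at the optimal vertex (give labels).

(5) and (6)

Feasible corners and P = -u - 10v:
  (0, 37/7) → P = -370/7
  (299/95, 374/95) → P = -4039/95
  (0, 43/6) → P = -215/3
  (12, 163/6) → P = -851/3
  (33, 176/3) → P = -1859/3

The minimum is at (33, 176/3). Substituting into each constraint, equality holds for (5) and (6); the remaining constraints have slack.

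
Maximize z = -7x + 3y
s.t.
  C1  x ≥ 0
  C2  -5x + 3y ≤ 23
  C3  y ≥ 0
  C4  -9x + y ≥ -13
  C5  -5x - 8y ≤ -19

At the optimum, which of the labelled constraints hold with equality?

Vertices and z = -7x + 3y:
  (0, 23/3) → z = 23
  (0, 19/8) → z = 57/8
  (31/11, 136/11) → z = 191/11
  (123/77, 106/77) → z = -543/77

The maximum is at (0, 23/3). Substituting into each constraint, equality holds for C1 and C2; the remaining constraints have slack.

C1 and C2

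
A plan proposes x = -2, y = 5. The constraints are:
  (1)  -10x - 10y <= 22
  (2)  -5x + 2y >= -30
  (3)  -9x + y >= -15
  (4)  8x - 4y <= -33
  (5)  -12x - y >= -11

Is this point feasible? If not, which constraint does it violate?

(1): -30 ≤ 22 ✓
(2): 20 ≥ -30 ✓
(3): 23 ≥ -15 ✓
(4): -36 ≤ -33 ✓
(5): 19 ≥ -11 ✓

feasible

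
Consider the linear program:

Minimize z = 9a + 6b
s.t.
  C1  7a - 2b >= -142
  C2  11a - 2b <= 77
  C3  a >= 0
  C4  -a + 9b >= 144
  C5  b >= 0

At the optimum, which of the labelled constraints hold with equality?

Vertices and z = 9a + 6b:
  (219/4, 2101/8) → z = 4137/2
  (0, 71) → z = 426
  (981/97, 1661/97) → z = 18795/97
  (0, 16) → z = 96

The minimum is at (0, 16). Substituting into each constraint, equality holds for C3 and C4; the remaining constraints have slack.

C3 and C4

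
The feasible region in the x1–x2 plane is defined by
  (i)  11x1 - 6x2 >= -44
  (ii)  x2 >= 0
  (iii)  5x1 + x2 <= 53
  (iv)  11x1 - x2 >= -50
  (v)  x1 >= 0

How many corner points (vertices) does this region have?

The feasible vertices (each the meet of two boundaries and inside every other half-plane) are:
  (274/41, 803/41)
  (0, 22/3)
  (53/5, 0)
  (0, 0)

4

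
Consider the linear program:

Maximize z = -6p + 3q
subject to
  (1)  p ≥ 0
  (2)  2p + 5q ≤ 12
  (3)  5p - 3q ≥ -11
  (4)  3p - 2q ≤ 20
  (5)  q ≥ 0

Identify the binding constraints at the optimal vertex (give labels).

(1) and (2)

Feasible corners and z = -6p + 3q:
  (0, 12/5) → z = 36/5
  (0, 0) → z = 0
  (6, 0) → z = -36

The maximum is at (0, 12/5). Substituting into each constraint, equality holds for (1) and (2); the remaining constraints have slack.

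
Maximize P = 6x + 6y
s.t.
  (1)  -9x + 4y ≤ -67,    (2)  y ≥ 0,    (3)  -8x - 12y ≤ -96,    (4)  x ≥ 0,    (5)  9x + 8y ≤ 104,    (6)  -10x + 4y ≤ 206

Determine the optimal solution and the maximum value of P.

Extreme points and P = 6x + 6y:
  (297/35, 82/35) → P = 2274/35
  (238/27, 37/12) → P = 1285/18
  (120/11, 8/11) → P = 768/11

The binding constraints are -9x + 4y = -67 and 9x + 8y = 104.
Solving simultaneously gives x = 238/27, y = 37/12.

x = 238/27, y = 37/12, maximum P = 1285/18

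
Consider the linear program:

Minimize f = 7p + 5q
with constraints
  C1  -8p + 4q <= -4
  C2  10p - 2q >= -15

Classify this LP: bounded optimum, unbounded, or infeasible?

From the feasible point (-17/6, -20/3), moving in the direction (-2, -10) keeps every constraint satisfied while f decreases without bound.

unbounded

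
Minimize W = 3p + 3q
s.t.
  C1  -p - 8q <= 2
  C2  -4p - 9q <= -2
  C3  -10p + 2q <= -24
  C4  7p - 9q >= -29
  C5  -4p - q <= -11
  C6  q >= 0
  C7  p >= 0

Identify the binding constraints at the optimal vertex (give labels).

C5 and C6

Vertices and W = 3p + 3q:
  (137/38, 229/38) → W = 549/19
  (23/9, 7/9) → W = 10
  (11/4, 0) → W = 33/4
The feasible region is unbounded (it extends along (1, 0), (9, 7)), but W strictly increases along every unbounded feasible direction, so there is no improving ray and the minimum is attained at a vertex.

The minimum is at (11/4, 0). Substituting into each constraint, equality holds for C5 and C6; the remaining constraints have slack.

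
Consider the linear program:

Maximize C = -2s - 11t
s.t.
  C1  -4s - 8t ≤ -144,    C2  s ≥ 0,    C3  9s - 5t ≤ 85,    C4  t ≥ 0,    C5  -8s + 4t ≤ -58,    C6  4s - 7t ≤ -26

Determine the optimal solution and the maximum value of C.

Extreme points and C = -2s - 11t:
  (13, 23/2) → C = -305/2
  (40/3, 34/3) → C = -454/3
  (725/43, 574/43) → C = -7764/43
The feasible region is unbounded (it extends along (1, 2), (5, 9)), but C strictly decreases along every unbounded feasible direction, so there is no improving ray and the maximum is attained at a vertex.

At the optimal vertex, -4s - 8t = -144 and 4s - 7t = -26.
Solving simultaneously gives s = 40/3, t = 34/3.

s = 40/3, t = 34/3, maximum C = -454/3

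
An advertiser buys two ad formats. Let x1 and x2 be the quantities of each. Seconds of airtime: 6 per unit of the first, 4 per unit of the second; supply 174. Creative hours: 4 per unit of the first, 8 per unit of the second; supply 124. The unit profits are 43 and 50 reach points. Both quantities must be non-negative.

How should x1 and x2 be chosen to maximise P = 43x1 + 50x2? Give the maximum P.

x1 = 28, x2 = 3/2, maximum P = 1279

Feasible corners and P = 43x1 + 50x2:
  (0, 0) → P = 0
  (0, 31/2) → P = 775
  (29, 0) → P = 1247
  (28, 3/2) → P = 1279

At the optimal vertex, 6x1 + 4x2 = 174 and 4x1 + 8x2 = 124.
Solving simultaneously gives x1 = 28, x2 = 3/2.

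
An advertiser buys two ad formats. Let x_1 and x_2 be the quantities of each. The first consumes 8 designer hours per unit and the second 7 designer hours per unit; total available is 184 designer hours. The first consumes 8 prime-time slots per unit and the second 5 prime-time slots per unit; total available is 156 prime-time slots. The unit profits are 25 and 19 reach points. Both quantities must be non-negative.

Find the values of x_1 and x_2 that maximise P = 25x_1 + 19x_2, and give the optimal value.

x_1 = 43/4, x_2 = 14, maximum P = 2139/4

Corner points and P = 25x_1 + 19x_2:
  (0, 0) → P = 0
  (0, 184/7) → P = 3496/7
  (39/2, 0) → P = 975/2
  (43/4, 14) → P = 2139/4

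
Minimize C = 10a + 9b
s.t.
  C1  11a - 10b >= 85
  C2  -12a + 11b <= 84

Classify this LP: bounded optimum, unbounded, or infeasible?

From the feasible point (1775, 1944), moving in the direction (-10, -11) keeps every constraint satisfied while C decreases without bound.

unbounded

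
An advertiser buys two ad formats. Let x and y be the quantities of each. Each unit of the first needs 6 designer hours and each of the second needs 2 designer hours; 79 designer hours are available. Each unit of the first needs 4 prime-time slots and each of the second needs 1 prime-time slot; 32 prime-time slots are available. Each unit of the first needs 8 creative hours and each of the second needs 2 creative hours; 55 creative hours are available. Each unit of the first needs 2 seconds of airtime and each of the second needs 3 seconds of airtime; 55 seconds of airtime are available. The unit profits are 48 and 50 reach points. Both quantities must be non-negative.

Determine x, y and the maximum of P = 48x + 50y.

Corner points and P = 48x + 50y:
  (0, 0) → P = 0
  (0, 55/3) → P = 2750/3
  (55/8, 0) → P = 330
  (11/4, 33/2) → P = 957

At the optimal vertex, 8x + 2y = 55 and 2x + 3y = 55.
Solving simultaneously gives x = 11/4, y = 33/2.

x = 11/4, y = 33/2, maximum P = 957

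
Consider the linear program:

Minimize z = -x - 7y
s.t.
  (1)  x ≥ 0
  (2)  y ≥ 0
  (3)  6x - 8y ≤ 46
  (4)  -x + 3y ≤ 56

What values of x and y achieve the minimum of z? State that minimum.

Corner points and z = -x - 7y:
  (0, 0) → z = 0
  (0, 56/3) → z = -392/3
  (23/3, 0) → z = -23/3
  (293/5, 191/5) → z = -326

The optimum lies where 6x - 8y = 46 and -x + 3y = 56.
Solving simultaneously gives x = 293/5, y = 191/5.

x = 293/5, y = 191/5, minimum z = -326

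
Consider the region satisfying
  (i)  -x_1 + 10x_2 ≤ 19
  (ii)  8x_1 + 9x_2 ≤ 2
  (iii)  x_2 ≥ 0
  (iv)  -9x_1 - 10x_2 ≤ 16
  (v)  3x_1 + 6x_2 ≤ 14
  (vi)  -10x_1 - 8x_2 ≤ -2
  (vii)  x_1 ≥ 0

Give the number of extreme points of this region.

Pairwise boundary intersections that survive every other constraint:
  (1/4, 0)
  (1/13, 2/13)
  (1/5, 0)

3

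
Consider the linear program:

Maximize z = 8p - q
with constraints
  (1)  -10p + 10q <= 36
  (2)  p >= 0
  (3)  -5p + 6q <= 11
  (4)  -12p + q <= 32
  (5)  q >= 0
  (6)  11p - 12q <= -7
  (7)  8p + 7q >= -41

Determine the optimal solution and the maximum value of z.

Vertices and z = 8p - q:
  (0, 11/6) → z = -11/6
  (0, 7/12) → z = -7/12
  (15, 43/3) → z = 317/3

p = 15, q = 43/3, maximum z = 317/3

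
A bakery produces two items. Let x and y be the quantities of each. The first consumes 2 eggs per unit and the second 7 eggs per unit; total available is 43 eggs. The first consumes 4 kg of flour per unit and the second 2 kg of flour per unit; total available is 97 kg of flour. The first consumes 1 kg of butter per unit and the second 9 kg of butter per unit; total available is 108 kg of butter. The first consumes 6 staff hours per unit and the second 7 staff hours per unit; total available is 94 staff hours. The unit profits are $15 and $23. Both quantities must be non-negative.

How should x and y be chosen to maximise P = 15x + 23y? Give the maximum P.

x = 51/4, y = 5/2, maximum P = 995/4

Feasible corners and P = 15x + 23y:
  (0, 0) → P = 0
  (0, 43/7) → P = 989/7
  (47/3, 0) → P = 235
  (51/4, 5/2) → P = 995/4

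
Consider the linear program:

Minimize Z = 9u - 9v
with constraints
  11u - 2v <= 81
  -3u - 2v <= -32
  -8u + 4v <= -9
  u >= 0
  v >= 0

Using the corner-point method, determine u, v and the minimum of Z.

Feasible corners and Z = 9u - 9v:
  (113/14, 109/28) → Z = 1053/28
  (153/14, 549/28) → Z = -2187/28
  (73/14, 229/28) → Z = -747/28

u = 153/14, v = 549/28, minimum Z = -2187/28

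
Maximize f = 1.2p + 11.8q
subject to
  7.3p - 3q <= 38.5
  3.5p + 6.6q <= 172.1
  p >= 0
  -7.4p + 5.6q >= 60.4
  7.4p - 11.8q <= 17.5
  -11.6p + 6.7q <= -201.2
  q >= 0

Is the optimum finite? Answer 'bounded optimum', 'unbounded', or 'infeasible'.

The boundaries 3.5p + 6.6q = 172.1 and p = 0 meet at (0, 1721/66), but that point violates -11.6p + 6.7q ≤ -201.2. Every candidate vertex is excluded by some other constraint, so the feasible region is empty.

infeasible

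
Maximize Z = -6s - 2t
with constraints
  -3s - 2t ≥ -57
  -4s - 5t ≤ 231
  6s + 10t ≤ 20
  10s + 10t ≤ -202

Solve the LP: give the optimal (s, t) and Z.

s = -241, t = 733/5, maximum Z = 5764/5

Feasible corners and Z = -6s - 2t:
  (747/7, -921/7) → Z = -2640/7
  (487/5, -588/5) → Z = -1746/5
  (-241, 733/5) → Z = 5764/5
  (-111/2, 353/10) → Z = 1312/5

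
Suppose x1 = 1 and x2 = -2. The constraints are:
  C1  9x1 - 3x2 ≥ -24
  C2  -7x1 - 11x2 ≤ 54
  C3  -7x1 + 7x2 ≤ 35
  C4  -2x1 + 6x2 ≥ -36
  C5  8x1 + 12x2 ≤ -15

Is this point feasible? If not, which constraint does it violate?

C1: 15 ≥ -24 ✓
C2: 15 ≤ 54 ✓
C3: -21 ≤ 35 ✓
C4: -14 ≥ -36 ✓
C5: -16 ≤ -15 ✓

feasible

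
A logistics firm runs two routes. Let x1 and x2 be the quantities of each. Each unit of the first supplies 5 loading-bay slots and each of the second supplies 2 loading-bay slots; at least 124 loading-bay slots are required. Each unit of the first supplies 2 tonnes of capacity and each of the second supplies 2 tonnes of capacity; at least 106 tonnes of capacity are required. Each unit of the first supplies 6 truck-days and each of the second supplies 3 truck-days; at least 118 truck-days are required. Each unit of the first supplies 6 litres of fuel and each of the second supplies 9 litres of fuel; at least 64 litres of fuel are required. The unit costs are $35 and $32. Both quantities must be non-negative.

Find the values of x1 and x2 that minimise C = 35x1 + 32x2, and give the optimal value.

Corner points and C = 35x1 + 32x2:
  (0, 62) → C = 1984
  (53, 0) → C = 1855
  (6, 47) → C = 1714
The feasible region is unbounded (it extends along (0, 1), (1, 0)), but C strictly increases along every unbounded feasible direction, so there is no improving ray and the minimum is attained at a vertex.

x1 = 6, x2 = 47, minimum C = 1714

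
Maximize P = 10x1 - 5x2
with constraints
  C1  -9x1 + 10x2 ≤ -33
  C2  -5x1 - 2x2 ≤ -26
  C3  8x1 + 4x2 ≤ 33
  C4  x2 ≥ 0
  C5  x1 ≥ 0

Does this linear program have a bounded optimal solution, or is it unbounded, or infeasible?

infeasible

The boundaries -9x1 + 10x2 = -33 and -5x1 - 2x2 = -26 meet at (163/34, 69/68), but that point violates 8x1 + 4x2 ≤ 33. Every candidate vertex is excluded by some other constraint, so the feasible region is empty.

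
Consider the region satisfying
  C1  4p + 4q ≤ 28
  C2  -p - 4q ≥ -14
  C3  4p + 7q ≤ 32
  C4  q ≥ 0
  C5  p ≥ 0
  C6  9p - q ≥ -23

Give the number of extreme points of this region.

Intersecting each pair of boundary lines and keeping only the points that satisfy every inequality leaves:
  (17/3, 4/3)
  (7, 0)
  (10/3, 8/3)
  (0, 7/2)
  (0, 0)

5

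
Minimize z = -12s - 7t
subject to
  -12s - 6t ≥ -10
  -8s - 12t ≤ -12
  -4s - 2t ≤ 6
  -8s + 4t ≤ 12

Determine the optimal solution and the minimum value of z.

s = -1/3, t = 7/3, minimum z = -37/3

Vertices and z = -12s - 7t:
  (1/2, 2/3) → z = -32/3
  (-1/3, 7/3) → z = -37/3
  (-3/4, 3/2) → z = -3/2

The binding constraints are -12s - 6t = -10 and -8s + 4t = 12.
Solving simultaneously gives s = -1/3, t = 7/3.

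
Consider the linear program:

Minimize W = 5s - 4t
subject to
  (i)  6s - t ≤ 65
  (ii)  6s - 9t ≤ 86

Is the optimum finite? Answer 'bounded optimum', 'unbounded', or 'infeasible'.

unbounded

From the feasible point (499/48, -21/8), moving in the direction (1, 6) keeps every constraint satisfied while W decreases without bound.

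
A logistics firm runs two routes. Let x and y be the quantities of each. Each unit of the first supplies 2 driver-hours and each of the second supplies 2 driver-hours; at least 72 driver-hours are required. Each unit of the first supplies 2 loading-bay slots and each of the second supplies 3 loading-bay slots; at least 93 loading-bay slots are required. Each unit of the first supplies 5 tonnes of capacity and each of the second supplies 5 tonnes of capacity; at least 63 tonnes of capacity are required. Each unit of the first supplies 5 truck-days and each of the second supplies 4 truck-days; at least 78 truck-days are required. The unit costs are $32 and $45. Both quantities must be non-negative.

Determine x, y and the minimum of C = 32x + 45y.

x = 15, y = 21, minimum C = 1425

Extreme points and C = 32x + 45y:
  (0, 36) → C = 1620
  (93/2, 0) → C = 1488
  (15, 21) → C = 1425
The feasible region is unbounded (it extends along (0, 1), (1, 0)), but C strictly increases along every unbounded feasible direction, so there is no improving ray and the minimum is attained at a vertex.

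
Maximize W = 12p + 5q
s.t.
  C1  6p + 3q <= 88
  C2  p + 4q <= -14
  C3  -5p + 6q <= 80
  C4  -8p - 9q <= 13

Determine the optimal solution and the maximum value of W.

p = 277/10, q = -391/15, maximum W = 3031/15

Corner points and W = 12p + 5q:
  (394/21, -172/21) → W = 3868/21
  (277/10, -391/15) → W = 3031/15
  (74/23, -99/23) → W = 393/23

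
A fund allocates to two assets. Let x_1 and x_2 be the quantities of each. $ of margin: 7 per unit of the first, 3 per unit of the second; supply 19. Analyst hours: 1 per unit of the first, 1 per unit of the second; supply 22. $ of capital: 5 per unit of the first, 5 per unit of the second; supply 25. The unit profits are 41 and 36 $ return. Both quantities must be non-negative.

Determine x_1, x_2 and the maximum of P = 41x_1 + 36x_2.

Feasible corners and P = 41x_1 + 36x_2:
  (0, 0) → P = 0
  (0, 5) → P = 180
  (19/7, 0) → P = 779/7
  (1, 4) → P = 185

At the optimal vertex, 7x_1 + 3x_2 = 19 and 5x_1 + 5x_2 = 25.
Solving simultaneously gives x_1 = 1, x_2 = 4.

x_1 = 1, x_2 = 4, maximum P = 185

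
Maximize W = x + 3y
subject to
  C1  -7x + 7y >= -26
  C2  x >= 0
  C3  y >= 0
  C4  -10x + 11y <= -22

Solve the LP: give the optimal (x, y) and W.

Extreme points and W = x + 3y:
  (26/7, 0) → W = 26/7
  (132/7, 106/7) → W = 450/7
  (11/5, 0) → W = 11/5

At the optimal vertex, -7x + 7y = -26 and -10x + 11y = -22.
Solving simultaneously gives x = 132/7, y = 106/7.

x = 132/7, y = 106/7, maximum W = 450/7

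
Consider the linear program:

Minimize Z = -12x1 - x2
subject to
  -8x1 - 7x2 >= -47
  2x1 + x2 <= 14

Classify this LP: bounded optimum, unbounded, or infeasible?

From the feasible point (17/2, -3), moving in the direction (1, -2) keeps every constraint satisfied while Z decreases without bound.

unbounded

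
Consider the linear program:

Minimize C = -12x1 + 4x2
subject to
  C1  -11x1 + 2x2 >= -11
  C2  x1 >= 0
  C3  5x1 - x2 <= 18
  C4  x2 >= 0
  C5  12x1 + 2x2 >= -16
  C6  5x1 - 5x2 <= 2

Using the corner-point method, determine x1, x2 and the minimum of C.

Extreme points and C = -12x1 + 4x2:
  (17/15, 11/15) → C = -32/3
  (0, 0) → C = 0
  (2/5, 0) → C = -24/5
The feasible region is unbounded (it extends along (0, 1), (2, 11)), but C strictly increases along every unbounded feasible direction, so there is no improving ray and the minimum is attained at a vertex.

x1 = 17/15, x2 = 11/15, minimum C = -32/3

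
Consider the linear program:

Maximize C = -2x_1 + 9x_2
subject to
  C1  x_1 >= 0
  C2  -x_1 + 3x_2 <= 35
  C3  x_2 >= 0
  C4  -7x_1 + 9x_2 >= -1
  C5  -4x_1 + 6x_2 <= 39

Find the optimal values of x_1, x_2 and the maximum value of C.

The optimum lies where -x_1 + 3x_2 = 35 and -7x_1 + 9x_2 = -1.
Solving simultaneously gives x_1 = 53/2, x_2 = 41/2.

x_1 = 53/2, x_2 = 41/2, maximum C = 263/2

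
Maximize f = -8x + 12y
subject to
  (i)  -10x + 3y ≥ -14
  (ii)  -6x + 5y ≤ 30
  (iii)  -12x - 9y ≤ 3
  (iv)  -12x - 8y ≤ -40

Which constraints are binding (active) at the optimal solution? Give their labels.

Extreme points and f = -8x + 12y:
  (5, 12) → f = 104
  (2, 2) → f = 8
  (-10/27, 50/9) → f = 1880/27

The maximum is at (5, 12). Substituting into each constraint, equality holds for (i) and (ii); the remaining constraints have slack.

(i) and (ii)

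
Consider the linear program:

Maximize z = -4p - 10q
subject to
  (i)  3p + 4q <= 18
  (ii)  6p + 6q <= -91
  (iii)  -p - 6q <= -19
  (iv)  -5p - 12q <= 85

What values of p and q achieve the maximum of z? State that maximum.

p = -41, q = 10, maximum z = 64

Corner points and z = -4p - 10q:
  (-236/3, 127/2) → z = -961/3
  (-22, 41/6) → z = 59/3
  (-41, 10) → z = 64
The feasible region is unbounded (it extends along (-4, 3), (-12, 5)), but z strictly decreases along every unbounded feasible direction, so there is no improving ray and the maximum is attained at a vertex.

The optimum lies where -p - 6q = -19 and -5p - 12q = 85.
Solving simultaneously gives p = -41, q = 10.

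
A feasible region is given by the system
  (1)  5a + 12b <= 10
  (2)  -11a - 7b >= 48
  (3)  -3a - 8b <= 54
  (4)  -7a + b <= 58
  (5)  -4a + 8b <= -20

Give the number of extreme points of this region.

The feasible vertices (each the meet of two boundaries and inside every other half-plane) are:
  (-6/67, -450/67)
  (-61/29, -103/29)
  (-34/7, -69/14)

3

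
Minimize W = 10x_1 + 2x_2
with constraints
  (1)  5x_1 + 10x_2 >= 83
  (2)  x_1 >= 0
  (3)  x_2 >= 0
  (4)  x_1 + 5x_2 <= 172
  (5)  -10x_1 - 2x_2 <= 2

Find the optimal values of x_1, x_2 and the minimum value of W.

Extreme points and W = 10x_1 + 2x_2:
  (0, 83/10) → W = 83/5
  (83/5, 0) → W = 166
  (0, 172/5) → W = 344/5
  (172, 0) → W = 1720

The binding constraints are 5x_1 + 10x_2 = 83 and x_1 = 0.
Solving simultaneously gives x_1 = 0, x_2 = 83/10.

x_1 = 0, x_2 = 83/10, minimum W = 83/5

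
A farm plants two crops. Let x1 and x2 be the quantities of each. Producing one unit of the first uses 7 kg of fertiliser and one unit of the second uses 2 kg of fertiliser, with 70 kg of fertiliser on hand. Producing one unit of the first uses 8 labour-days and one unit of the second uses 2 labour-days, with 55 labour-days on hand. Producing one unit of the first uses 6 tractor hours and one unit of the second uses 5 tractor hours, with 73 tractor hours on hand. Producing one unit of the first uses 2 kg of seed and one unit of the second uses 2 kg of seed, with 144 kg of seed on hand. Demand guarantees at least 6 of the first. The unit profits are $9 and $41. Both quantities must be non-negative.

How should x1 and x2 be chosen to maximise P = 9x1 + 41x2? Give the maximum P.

Corner points and P = 9x1 + 41x2:
  (55/8, 0) → P = 495/8
  (6, 0) → P = 54
  (6, 7/2) → P = 395/2

x1 = 6, x2 = 7/2, maximum P = 395/2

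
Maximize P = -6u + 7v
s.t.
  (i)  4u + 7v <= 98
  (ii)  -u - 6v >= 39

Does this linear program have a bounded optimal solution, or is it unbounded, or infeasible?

From the feasible point (861/17, -254/17), moving in the direction (-6, 1) keeps every constraint satisfied while P increases without bound.

unbounded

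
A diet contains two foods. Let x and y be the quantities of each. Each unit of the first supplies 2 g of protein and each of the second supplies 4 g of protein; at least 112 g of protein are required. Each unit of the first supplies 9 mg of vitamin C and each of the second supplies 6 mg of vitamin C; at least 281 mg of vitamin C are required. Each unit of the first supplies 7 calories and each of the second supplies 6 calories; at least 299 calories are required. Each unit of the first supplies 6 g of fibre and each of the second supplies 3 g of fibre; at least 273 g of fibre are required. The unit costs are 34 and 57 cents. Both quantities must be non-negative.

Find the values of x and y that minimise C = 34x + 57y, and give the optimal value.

Corner points and C = 34x + 57y:
  (0, 91) → C = 5187
  (56, 0) → C = 1904
  (42, 7) → C = 1827
The feasible region is unbounded (it extends along (0, 1), (1, 0)), but C strictly increases along every unbounded feasible direction, so there is no improving ray and the minimum is attained at a vertex.

At the optimal vertex, 2x + 4y = 112 and 6x + 3y = 273.
Solving simultaneously gives x = 42, y = 7.

x = 42, y = 7, minimum C = 1827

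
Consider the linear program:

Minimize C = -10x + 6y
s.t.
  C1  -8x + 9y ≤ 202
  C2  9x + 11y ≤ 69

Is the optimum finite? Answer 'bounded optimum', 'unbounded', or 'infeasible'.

From the feasible point (-1601/169, 2370/169), moving in the direction (11, -9) keeps every constraint satisfied while C decreases without bound.

unbounded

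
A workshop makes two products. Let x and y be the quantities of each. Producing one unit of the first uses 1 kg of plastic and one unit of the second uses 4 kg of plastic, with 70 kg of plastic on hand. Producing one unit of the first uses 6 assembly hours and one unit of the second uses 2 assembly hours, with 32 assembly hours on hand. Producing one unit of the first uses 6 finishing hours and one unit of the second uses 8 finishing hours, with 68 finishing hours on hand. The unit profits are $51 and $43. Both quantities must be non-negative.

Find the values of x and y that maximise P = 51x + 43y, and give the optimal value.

x = 10/3, y = 6, maximum P = 428

Vertices and P = 51x + 43y:
  (0, 0) → P = 0
  (0, 17/2) → P = 731/2
  (16/3, 0) → P = 272
  (10/3, 6) → P = 428

The binding constraints are 6x + 2y = 32 and 6x + 8y = 68.
Solving simultaneously gives x = 10/3, y = 6.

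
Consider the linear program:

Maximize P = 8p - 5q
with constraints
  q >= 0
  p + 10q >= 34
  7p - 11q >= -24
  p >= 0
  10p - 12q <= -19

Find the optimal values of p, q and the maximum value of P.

Corner points and P = 8p - 5q:
  (134/81, 262/81) → P = -238/81
  (109/56, 359/112) → P = -51/112
  (79/26, 107/26) → P = 97/26

At the optimal vertex, 7p - 11q = -24 and 10p - 12q = -19.
Solving simultaneously gives p = 79/26, q = 107/26.

p = 79/26, q = 107/26, maximum P = 97/26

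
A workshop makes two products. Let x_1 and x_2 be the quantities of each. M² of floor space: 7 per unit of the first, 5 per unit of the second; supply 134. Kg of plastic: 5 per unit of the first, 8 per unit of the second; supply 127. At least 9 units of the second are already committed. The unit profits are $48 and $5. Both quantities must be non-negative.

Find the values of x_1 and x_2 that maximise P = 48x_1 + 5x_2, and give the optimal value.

x_1 = 11, x_2 = 9, maximum P = 573

Feasible corners and P = 48x_1 + 5x_2:
  (0, 127/8) → P = 635/8
  (0, 9) → P = 45
  (11, 9) → P = 573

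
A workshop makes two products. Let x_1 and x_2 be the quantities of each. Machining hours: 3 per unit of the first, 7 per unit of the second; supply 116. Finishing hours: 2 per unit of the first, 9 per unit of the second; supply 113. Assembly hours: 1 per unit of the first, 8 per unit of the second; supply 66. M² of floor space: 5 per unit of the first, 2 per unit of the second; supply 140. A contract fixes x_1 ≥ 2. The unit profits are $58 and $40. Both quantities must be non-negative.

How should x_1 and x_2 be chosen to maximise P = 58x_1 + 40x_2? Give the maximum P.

x_1 = 26, x_2 = 5, maximum P = 1708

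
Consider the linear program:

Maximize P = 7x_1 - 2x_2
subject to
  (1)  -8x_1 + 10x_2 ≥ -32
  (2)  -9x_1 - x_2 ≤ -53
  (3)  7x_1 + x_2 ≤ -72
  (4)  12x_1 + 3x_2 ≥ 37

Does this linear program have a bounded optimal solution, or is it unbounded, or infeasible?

infeasible

The boundaries -8x_1 + 10x_2 = -32 and -9x_1 - x_2 = -53 meet at (281/49, 68/49), but that point violates 7x_1 + x_2 ≤ -72. Every candidate vertex is excluded by some other constraint, so the feasible region is empty.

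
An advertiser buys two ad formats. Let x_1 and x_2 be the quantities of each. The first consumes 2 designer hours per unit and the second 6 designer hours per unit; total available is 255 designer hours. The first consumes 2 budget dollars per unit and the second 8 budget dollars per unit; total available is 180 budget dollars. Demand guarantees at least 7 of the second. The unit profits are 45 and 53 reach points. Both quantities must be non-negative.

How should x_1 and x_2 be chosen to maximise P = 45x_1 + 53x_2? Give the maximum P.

Vertices and P = 45x_1 + 53x_2:
  (0, 45/2) → P = 2385/2
  (0, 7) → P = 371
  (62, 7) → P = 3161

At the optimal vertex, 2x_1 + 8x_2 = 180 and x_2 = 7.
Solving simultaneously gives x_1 = 62, x_2 = 7.

x_1 = 62, x_2 = 7, maximum P = 3161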